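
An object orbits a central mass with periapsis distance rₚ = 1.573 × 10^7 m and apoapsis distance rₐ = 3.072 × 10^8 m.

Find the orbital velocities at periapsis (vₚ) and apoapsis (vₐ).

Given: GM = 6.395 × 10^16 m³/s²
rₚ = 1.573 × 10^7 m
rₐ = 3.072 × 10^8 m
GM = 6.395 × 10^16 m³/s²
a = (rₚ + rₐ)/2 = 1.61465 × 10^8 m
Vis-viva: v² = GM (2/r − 1/a)
vₚ² = 6.395 × 10^16 × (1.27146 × 10^-7 − 6.19329 × 10^-9) = 7.7349 × 10^9 m²/s²
vₚ = 87948.3 m/s ≈ 87.95 km/s
vₐ² = 6.395 × 10^16 × (6.51042 × 10^-9 − 6.19329 × 10^-9) = 2.02801 × 10^7 m²/s²
vₐ = 4503.34 m/s ≈ 4.503 km/s

Final answer: vₚ = 87.95 km/s, vₐ = 4.503 km/s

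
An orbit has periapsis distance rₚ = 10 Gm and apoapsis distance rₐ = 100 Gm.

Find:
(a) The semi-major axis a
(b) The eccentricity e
rₚ = 10 Gm = 1 × 10^10 m
rₐ = 100 Gm = 1 × 10^11 m
(a) a = (rₚ + rₐ)/2 = 5.5 × 10^10 m ≈ 55 Gm
(b) e = (rₐ − rₚ)/(rₐ + rₚ) = (9 × 10^10) / (1.1 × 10^11) = 0.818182

Final answer:
(a) a = 55 Gm
(b) e = 0.8182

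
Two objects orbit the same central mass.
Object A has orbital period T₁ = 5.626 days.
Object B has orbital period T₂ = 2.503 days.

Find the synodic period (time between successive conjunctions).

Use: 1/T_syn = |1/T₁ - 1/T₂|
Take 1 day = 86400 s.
T₁ = 5.626 days = 486086 s
T₂ = 2.503 days = 216259 s
1/T₁ = 2.05725 × 10^-6 s⁻¹
1/T₂ = 4.62408 × 10^-6 s⁻¹
|1/T₁ − 1/T₂| = 2.56683 × 10^-6 s⁻¹
T_syn = 1 / |1/T₁ − 1/T₂| = 389585 s ≈ 4.509 days

Final answer: T_syn = 4.509 days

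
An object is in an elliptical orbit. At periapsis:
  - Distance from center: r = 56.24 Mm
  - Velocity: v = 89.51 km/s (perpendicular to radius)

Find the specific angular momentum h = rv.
r = 56.24 Mm = 5.624 × 10^7 m
v = 89.51 km/s = 89510 m/s
h = rv = 5.624 × 10^7 × 89510 = 5.03404 × 10^12 m²/s ≈ 5.034 × 10^12 m²/s

Final answer: h = 5.034 × 10^12 m²/s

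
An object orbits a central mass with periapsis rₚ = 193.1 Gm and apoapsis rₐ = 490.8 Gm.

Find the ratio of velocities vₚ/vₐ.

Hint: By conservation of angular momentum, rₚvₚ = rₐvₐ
rₚ = 193.1 Gm = 1.931 × 10^11 m
rₐ = 490.8 Gm = 4.908 × 10^11 m
rₚvₚ = rₐvₐ  ⇒  vₚ/vₐ = rₐ/rₚ
vₚ/vₐ = (4.908 × 10^11) / (1.931 × 10^11) = 2.54169

Final answer: vₚ/vₐ = 2.542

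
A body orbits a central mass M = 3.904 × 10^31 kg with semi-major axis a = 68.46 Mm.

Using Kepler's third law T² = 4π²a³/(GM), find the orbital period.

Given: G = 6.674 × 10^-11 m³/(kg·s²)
M = 3.904 × 10^31 kg
GM = G × M = 6.674 × 10^-11 × 3.904 × 10^31 = 2.60553 × 10^21 m³/s²
a = 68.46 Mm = 6.846 × 10^7 m
a³ = 3.20856 × 10^23 m³
T = 2π √(a³/GM) = 2π √((3.20856 × 10^23) / (2.60553 × 10^21)) = 2π × 11.097 s
T = 69.7248 s ≈ 1.162 minutes

Final answer: 1.162 minutes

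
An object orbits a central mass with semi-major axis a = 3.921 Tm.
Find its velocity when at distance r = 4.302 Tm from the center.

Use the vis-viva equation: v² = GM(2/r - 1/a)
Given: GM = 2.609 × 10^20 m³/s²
a = 3.921 Tm = 3.921 × 10^12 m
r = 4.302 Tm = 4.302 × 10^12 m
GM = 2.609 × 10^20 m³/s²
2/r − 1/a = 4.649 × 10^-13 − 2.55037 × 10^-13 = 2.09863 × 10^-13 m⁻¹
v² = GM (2/r − 1/a) = 5.47533 × 10^7 m²/s²
v = 7399.55 m/s ≈ 7.4 km/s

Final answer: 7.4 km/s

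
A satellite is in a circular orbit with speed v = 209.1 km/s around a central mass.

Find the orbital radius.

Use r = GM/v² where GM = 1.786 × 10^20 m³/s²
v = 209.1 km/s = 209100 m/s
GM = 1.786 × 10^20 m³/s²
v² = 4.37228 × 10^10 m²/s²
r = GM/v² = (1.786 × 10^20) / (4.37228 × 10^10) = 4.08482 × 10^9 m ≈ 4.085 Gm

Final answer: 4.085 Gm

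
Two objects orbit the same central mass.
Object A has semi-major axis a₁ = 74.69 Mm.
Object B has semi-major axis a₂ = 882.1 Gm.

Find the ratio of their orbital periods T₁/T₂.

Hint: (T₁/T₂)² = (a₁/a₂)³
a₁ = 74.69 Mm = 7.469 × 10^7 m
a₂ = 882.1 Gm = 8.821 × 10^11 m
a₁/a₂ = 8.46729 × 10^-5
T₁/T₂ = (a₁/a₂)^(3/2) = (8.46729 × 10^-5)^1.5 = 7.79143 × 10^-7

Final answer: T₁/T₂ = 7.791 × 10^-7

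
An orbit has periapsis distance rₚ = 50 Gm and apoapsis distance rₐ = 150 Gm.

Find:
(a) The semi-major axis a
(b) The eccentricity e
rₚ = 50 Gm = 5 × 10^10 m
rₐ = 150 Gm = 1.5 × 10^11 m
(a) a = (rₚ + rₐ)/2 = 1 × 10^11 m ≈ 100 Gm
(b) e = (rₐ − rₚ)/(rₐ + rₚ) = (1 × 10^11) / (2 × 10^11) = 0.5

Final answer:
(a) a = 100 Gm
(b) e = 0.5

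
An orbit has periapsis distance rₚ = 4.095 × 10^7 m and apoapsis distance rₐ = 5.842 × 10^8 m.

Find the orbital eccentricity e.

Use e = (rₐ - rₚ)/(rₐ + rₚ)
rₚ = 4.095 × 10^7 m
rₐ = 5.842 × 10^8 m
rₐ − rₚ = 5.4325 × 10^8 m
rₐ + rₚ = 6.2515 × 10^8 m
e = (rₐ − rₚ)/(rₐ + rₚ) = 0.868991

Final answer: e = 0.869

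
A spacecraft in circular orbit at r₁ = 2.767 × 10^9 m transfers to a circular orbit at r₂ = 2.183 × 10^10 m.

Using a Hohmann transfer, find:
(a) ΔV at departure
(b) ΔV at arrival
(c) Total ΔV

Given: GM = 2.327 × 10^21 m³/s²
r₁ = 2.767 × 10^9 m
r₂ = 2.183 × 10^10 m
GM = 2.327 × 10^21 m³/s²
Transfer ellipse: a_t = (r₁ + r₂)/2 = 1.22985 × 10^10 m
Circular speed at r₁: v₁ = √(GM/r₁) = 917051 m/s
Transfer speed at r₁ (periapsis): v₁ₜ = √(GM(2/r₁ − 1/a_t)) = 1.22178 × 10^6 m/s
(a) ΔV₁ = v₁ₜ − v₁ = 304733 m/s ≈ 304.7 km/s
Circular speed at r₂: v₂ = √(GM/r₂) = 326491 m/s
Transfer speed at r₂ (apoapsis): v₂ₜ = √(GM(2/r₂ − 1/a_t)) = 154864 m/s
(b) ΔV₂ = v₂ − v₂ₜ = 171627 m/s ≈ 171.6 km/s
(c) ΔV_total = ΔV₁ + ΔV₂ = 476360 m/s ≈ 476.4 km/s

Final answer:
(a) ΔV₁ = 304.7 km/s
(b) ΔV₂ = 171.6 km/s
(c) ΔV_total = 476.4 km/s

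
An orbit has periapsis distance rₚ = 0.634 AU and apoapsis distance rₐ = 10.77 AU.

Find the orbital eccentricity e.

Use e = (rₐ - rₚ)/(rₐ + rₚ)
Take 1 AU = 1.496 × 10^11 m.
rₚ = 0.634 AU = 9.48464 × 10^10 m
rₐ = 10.77 AU = 1.61119 × 10^12 m
rₐ − rₚ = 1.51635 × 10^12 m
rₐ + rₚ = 1.70604 × 10^12 m
e = (rₐ − rₚ)/(rₐ + rₚ) = 0.888811

Final answer: e = 0.8888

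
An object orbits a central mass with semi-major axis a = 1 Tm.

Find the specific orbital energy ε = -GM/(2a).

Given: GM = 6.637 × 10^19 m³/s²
a = 1 Tm = 1 × 10^12 m
GM = 6.637 × 10^19 m³/s²
2a = 2 × 10^12 m
ε = −GM/(2a) = -3.3185 × 10^7 J/kg ≈ -33.18 MJ/kg

Final answer: -33.18 MJ/kg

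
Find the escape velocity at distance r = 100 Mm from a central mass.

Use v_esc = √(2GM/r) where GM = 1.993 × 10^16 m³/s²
r = 100 Mm = 1 × 10^8 m
GM = 1.993 × 10^16 m³/s²
2GM/r = 2 × (1.993 × 10^16) / (1 × 10^8) = 3.986 × 10^8 m²/s²
v_esc = √(2GM/r) = 19965 m/s ≈ 19.96 km/s

Final answer: 19.96 km/s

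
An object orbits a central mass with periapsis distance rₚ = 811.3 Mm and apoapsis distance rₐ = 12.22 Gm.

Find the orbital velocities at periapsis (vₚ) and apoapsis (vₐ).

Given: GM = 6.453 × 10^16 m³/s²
rₚ = 811.3 Mm = 8.113 × 10^8 m
rₐ = 12.22 Gm = 1.222 × 10^10 m
GM = 6.453 × 10^16 m³/s²
a = (rₚ + rₐ)/2 = 6.51565 × 10^9 m
Vis-viva: v² = GM (2/r − 1/a)
vₚ² = 6.453 × 10^16 × (2.46518 × 10^-9 − 1.53477 × 10^-10) = 1.49174 × 10^8 m²/s²
vₚ = 12213.7 m/s ≈ 12.21 km/s
vₐ² = 6.453 × 10^16 × (1.63666 × 10^-10 − 1.53477 × 10^-10) = 657528 m²/s²
vₐ = 810.881 m/s ≈ 810.9 m/s

Final answer: vₚ = 12.21 km/s, vₐ = 810.9 m/s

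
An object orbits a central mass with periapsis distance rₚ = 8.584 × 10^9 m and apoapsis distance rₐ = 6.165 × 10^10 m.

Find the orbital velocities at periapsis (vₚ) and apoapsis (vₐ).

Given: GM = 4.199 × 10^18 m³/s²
rₚ = 8.584 × 10^9 m
rₐ = 6.165 × 10^10 m
GM = 4.199 × 10^18 m³/s²
a = (rₚ + rₐ)/2 = 3.5117 × 10^10 m
Vis-viva: v² = GM (2/r − 1/a)
vₚ² = 4.199 × 10^18 × (2.32992 × 10^-10 − 2.84762 × 10^-11) = 8.5876 × 10^8 m²/s²
vₚ = 29304.6 m/s ≈ 29.3 km/s
vₐ² = 4.199 × 10^18 × (3.24412 × 10^-11 − 2.84762 × 10^-11) = 1.66489 × 10^7 m²/s²
vₐ = 4080.3 m/s ≈ 4.08 km/s

Final answer: vₚ = 29.3 km/s, vₐ = 4.08 km/s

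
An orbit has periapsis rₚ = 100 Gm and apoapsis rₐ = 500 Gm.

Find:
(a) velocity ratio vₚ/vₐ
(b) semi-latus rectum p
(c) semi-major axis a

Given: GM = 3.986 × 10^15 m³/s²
rₚ = 100 Gm = 1 × 10^11 m
rₐ = 500 Gm = 5 × 10^11 m
GM = 3.986 × 10^15 m³/s²
a = (rₚ + rₐ)/2 = 3 × 10^11 m
e = (rₐ − rₚ)/(rₐ + rₚ) = (4 × 10^11) / (6 × 10^11) = 0.666667
(a) vₚ/vₐ = rₐ/rₚ (angular momentum) = (5 × 10^11) / (1 × 10^11) = 5 ≈ 5
(b) 1 − e² = 0.555556;  p = a(1 − e²) = 3 × 10^11 × 0.555556 = 1.66667 × 10^11 m ≈ 166.7 Gm
(c) a = 3 × 10^11 m ≈ 300 Gm

Final answer:
(a) velocity ratio vₚ/vₐ = 5
(b) semi-latus rectum p = 166.7 Gm
(c) semi-major axis a = 300 Gm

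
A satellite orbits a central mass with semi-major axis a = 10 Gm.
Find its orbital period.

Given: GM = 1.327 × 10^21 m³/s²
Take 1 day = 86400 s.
a = 10 Gm = 1 × 10^10 m
GM = 1.327 × 10^21 m³/s²
a³ = 1 × 10^30 m³
T = 2π √(a³/GM) = 2π √((1 × 10^30) / (1.327 × 10^21)) = 2π × 27451.4 s
T = 172482 s ≈ 1.996 days

Final answer: 1.996 days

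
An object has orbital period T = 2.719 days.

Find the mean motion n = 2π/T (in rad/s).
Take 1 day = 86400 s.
T = 2.719 days = 234922 s
n = 2π / 234922 s = 2.67459 × 10^-5 rad/s ≈ 2.675 × 10^-5 rad/s

Final answer: n = 2.675 × 10^-5 rad/s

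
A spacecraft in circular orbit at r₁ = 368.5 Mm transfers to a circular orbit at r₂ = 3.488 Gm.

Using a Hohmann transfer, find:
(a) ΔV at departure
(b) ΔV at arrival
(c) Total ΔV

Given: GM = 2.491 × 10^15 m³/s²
r₁ = 368.5 Mm = 3.685 × 10^8 m
r₂ = 3.488 Gm = 3.488 × 10^9 m
GM = 2.491 × 10^15 m³/s²
Transfer ellipse: a_t = (r₁ + r₂)/2 = 1.92825 × 10^9 m
Circular speed at r₁: v₁ = √(GM/r₁) = 2599.97 m/s
Transfer speed at r₁ (periapsis): v₁ₜ = √(GM(2/r₁ − 1/a_t)) = 3496.83 m/s
(a) ΔV₁ = v₁ₜ − v₁ = 896.863 m/s ≈ 896.9 m/s
Circular speed at r₂: v₂ = √(GM/r₂) = 845.082 m/s
Transfer speed at r₂ (apoapsis): v₂ₜ = √(GM(2/r₂ − 1/a_t)) = 369.433 m/s
(b) ΔV₂ = v₂ − v₂ₜ = 475.649 m/s ≈ 475.6 m/s
(c) ΔV_total = ΔV₁ + ΔV₂ = 1372.51 m/s ≈ 1.373 km/s

Final answer:
(a) ΔV₁ = 896.9 m/s
(b) ΔV₂ = 475.6 m/s
(c) ΔV_total = 1.373 km/s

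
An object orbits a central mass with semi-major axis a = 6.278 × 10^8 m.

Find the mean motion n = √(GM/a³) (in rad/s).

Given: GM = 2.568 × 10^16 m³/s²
a = 6.278 × 10^8 m
GM = 2.568 × 10^16 m³/s²
a³ = 2.47437 × 10^26 m³
GM/a³ = (2.568 × 10^16) / (2.47437 × 10^26) = 1.03784 × 10^-10 s⁻²
n = √(GM/a³) = 1.01875 × 10^-5 rad/s ≈ 1.019 × 10^-5 rad/s

Final answer: n = 1.019 × 10^-5 rad/s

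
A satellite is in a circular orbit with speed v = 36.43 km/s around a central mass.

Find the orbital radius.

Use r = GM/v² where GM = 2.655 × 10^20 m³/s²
v = 36.43 km/s = 36430 m/s
GM = 2.655 × 10^20 m³/s²
v² = 1.32714 × 10^9 m²/s²
r = GM/v² = (2.655 × 10^20) / (1.32714 × 10^9) = 2.00054 × 10^11 m ≈ 200.1 Gm

Final answer: 200.1 Gm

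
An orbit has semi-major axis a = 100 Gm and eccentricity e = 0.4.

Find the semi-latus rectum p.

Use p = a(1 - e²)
a = 100 Gm = 1 × 10^11 m
e = 0.4,  e² = 0.16,  1 − e² = 0.84
p = a(1 − e²) = 1 × 10^11 m × 0.84 = 8.4 × 10^10 m ≈ 84 Gm

Final answer: p = 84 Gm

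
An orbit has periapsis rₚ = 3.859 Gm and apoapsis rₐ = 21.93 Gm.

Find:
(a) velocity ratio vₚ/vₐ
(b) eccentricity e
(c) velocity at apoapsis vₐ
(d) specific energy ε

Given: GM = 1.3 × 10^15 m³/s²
rₚ = 3.859 Gm = 3.859 × 10^9 m
rₐ = 21.93 Gm = 2.193 × 10^10 m
GM = 1.3 × 10^15 m³/s²
a = (rₚ + rₐ)/2 = 1.28945 × 10^10 m
e = (rₐ − rₚ)/(rₐ + rₚ) = (1.8071 × 10^10) / (2.5789 × 10^10) = 0.700725
(a) vₚ/vₐ = rₐ/rₚ (angular momentum) = (2.193 × 10^10) / (3.859 × 10^9) = 5.68282 ≈ 5.683
(b) e = 0.700725 ≈ 0.7007
(c) vₐ² = GM (2/rₐ − 1/a) = 1.3 × 10^15 × (9.11993 × 10^-11 − 7.75524 × 10^-11) = 17740.9 m²/s²;  vₐ = 133.195 m/s ≈ 133.2 m/s
(d) 2a = 2.5789 × 10^10 m;  ε = −GM/(2a) = -50409.1 J/kg ≈ -50.41 kJ/kg

Final answer:
(a) velocity ratio vₚ/vₐ = 5.683
(b) eccentricity e = 0.7007
(c) velocity at apoapsis vₐ = 133.2 m/s
(d) specific energy ε = -50.41 kJ/kg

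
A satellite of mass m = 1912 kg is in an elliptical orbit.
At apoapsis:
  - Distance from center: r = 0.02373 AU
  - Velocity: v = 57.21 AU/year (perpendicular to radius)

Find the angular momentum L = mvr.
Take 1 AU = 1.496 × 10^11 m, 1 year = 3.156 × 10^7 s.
r = 0.02373 AU = 3.55001 × 10^9 m
v = 57.21 AU/year = 271186 m/s
vr = 271186 × 3.55001 × 10^9 = 9.62711 × 10^14 m²/s
L = m × vr = 1912 × 9.62711 × 10^14 = 1.8407 × 10^18 kg·m²/s ≈ 1.841 × 10^18 kg·m²/s

Final answer: L = 1.841 × 10^18 kg·m²/s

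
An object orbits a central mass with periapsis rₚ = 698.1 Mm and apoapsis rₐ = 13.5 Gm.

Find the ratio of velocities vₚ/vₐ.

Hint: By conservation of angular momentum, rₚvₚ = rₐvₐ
rₚ = 698.1 Mm = 6.981 × 10^8 m
rₐ = 13.5 Gm = 1.35 × 10^10 m
rₚvₚ = rₐvₐ  ⇒  vₚ/vₐ = rₐ/rₚ
vₚ/vₐ = (1.35 × 10^10) / (6.981 × 10^8) = 19.3382

Final answer: vₚ/vₐ = 19.34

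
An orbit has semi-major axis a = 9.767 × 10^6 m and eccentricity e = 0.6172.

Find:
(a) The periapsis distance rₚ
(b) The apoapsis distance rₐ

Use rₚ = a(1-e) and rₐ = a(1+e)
a = 9.767 × 10^6 m
e = 0.6172:  1 − e = 0.3828,  1 + e = 1.6172
(a) rₚ = a(1 − e) = 9.767 × 10^6 m × 0.3828 = 3.73881 × 10^6 m ≈ 3.739 × 10^6 m
(b) rₐ = a(1 + e) = 9.767 × 10^6 m × 1.6172 = 1.57952 × 10^7 m ≈ 1.58 × 10^7 m

Final answer:
(a) rₚ = 3.739 × 10^6 m
(b) rₐ = 1.58 × 10^7 m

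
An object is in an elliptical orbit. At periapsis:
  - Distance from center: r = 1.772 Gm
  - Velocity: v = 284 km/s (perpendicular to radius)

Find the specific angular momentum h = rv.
r = 1.772 Gm = 1.772 × 10^9 m
v = 284 km/s = 284000 m/s
h = rv = 1.772 × 10^9 × 284000 = 5.03248 × 10^14 m²/s ≈ 5.032 × 10^14 m²/s

Final answer: h = 5.032 × 10^14 m²/s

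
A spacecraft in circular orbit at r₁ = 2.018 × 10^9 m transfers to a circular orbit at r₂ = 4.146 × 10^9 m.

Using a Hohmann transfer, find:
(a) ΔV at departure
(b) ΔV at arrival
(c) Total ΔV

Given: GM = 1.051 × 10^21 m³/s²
r₁ = 2.018 × 10^9 m
r₂ = 4.146 × 10^9 m
GM = 1.051 × 10^21 m³/s²
Transfer ellipse: a_t = (r₁ + r₂)/2 = 3.082 × 10^9 m
Circular speed at r₁: v₁ = √(GM/r₁) = 721674 m/s
Transfer speed at r₁ (periapsis): v₁ₜ = √(GM(2/r₁ − 1/a_t)) = 837026 m/s
(a) ΔV₁ = v₁ₜ − v₁ = 115353 m/s ≈ 115.4 km/s
Circular speed at r₂: v₂ = √(GM/r₂) = 503485 m/s
Transfer speed at r₂ (apoapsis): v₂ₜ = √(GM(2/r₂ − 1/a_t)) = 407409 m/s
(b) ΔV₂ = v₂ − v₂ₜ = 96075.9 m/s ≈ 96.08 km/s
(c) ΔV_total = ΔV₁ + ΔV₂ = 211429 m/s ≈ 211.4 km/s

Final answer:
(a) ΔV₁ = 115.4 km/s
(b) ΔV₂ = 96.08 km/s
(c) ΔV_total = 211.4 km/s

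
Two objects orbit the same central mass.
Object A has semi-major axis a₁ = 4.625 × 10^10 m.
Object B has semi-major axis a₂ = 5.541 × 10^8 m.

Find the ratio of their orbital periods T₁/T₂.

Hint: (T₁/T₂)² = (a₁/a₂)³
a₁ = 4.625 × 10^10 m
a₂ = 5.541 × 10^8 m
a₁/a₂ = 83.4687
T₁/T₂ = (a₁/a₂)^(3/2) = (83.4687)^1.5 = 762.58

Final answer: T₁/T₂ = 762.6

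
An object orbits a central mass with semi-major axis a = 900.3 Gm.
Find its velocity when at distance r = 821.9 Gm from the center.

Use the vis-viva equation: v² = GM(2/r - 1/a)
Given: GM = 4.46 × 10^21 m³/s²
a = 900.3 Gm = 9.003 × 10^11 m
r = 821.9 Gm = 8.219 × 10^11 m
GM = 4.46 × 10^21 m³/s²
2/r − 1/a = 2.43339 × 10^-12 − 1.11074 × 10^-12 = 1.32265 × 10^-12 m⁻¹
v² = GM (2/r − 1/a) = 5.899 × 10^9 m²/s²
v = 76804.9 m/s ≈ 76.8 km/s

Final answer: 76.8 km/s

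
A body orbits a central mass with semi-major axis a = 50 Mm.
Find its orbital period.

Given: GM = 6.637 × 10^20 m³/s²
a = 50 Mm = 5 × 10^7 m
GM = 6.637 × 10^20 m³/s²
a³ = 1.25 × 10^23 m³
T = 2π √(a³/GM) = 2π √((1.25 × 10^23) / (6.637 × 10^20)) = 2π × 13.7236 s
T = 86.2281 s ≈ 1.437 minutes

Final answer: 1.437 minutes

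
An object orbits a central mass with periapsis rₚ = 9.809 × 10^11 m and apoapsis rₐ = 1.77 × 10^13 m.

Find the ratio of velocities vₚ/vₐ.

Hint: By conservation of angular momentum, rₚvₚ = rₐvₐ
rₚ = 9.809 × 10^11 m
rₐ = 1.77 × 10^13 m
rₚvₚ = rₐvₐ  ⇒  vₚ/vₐ = rₐ/rₚ
vₚ/vₐ = (1.77 × 10^13) / (9.809 × 10^11) = 18.0447

Final answer: vₚ/vₐ = 18.04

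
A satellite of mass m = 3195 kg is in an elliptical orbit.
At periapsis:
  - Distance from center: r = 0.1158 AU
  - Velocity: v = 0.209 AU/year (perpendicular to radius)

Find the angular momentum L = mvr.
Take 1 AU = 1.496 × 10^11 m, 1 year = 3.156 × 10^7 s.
r = 0.1158 AU = 1.73237 × 10^10 m
v = 0.209 AU/year = 990.697 m/s
vr = 990.697 × 1.73237 × 10^10 = 1.71625 × 10^13 m²/s
L = m × vr = 3195 × 1.71625 × 10^13 = 5.48342 × 10^16 kg·m²/s ≈ 5.483 × 10^16 kg·m²/s

Final answer: L = 5.483 × 10^16 kg·m²/s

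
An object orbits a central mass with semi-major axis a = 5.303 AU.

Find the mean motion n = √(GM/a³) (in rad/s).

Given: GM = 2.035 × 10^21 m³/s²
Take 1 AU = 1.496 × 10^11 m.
a = 5.303 AU = 7.93329 × 10^11 m
GM = 2.035 × 10^21 m³/s²
a³ = 4.99298 × 10^35 m³
GM/a³ = (2.035 × 10^21) / (4.99298 × 10^35) = 4.07572 × 10^-15 s⁻²
n = √(GM/a³) = 6.38414 × 10^-8 rad/s ≈ 6.384 × 10^-8 rad/s

Final answer: n = 6.384 × 10^-8 rad/s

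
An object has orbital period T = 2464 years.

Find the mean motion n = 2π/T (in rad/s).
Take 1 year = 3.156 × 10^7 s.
T = 2464 years = 7.77638 × 10^10 s
n = 2π / (7.77638 × 10^10 s) = 8.07983 × 10^-11 rad/s ≈ 8.08 × 10^-11 rad/s

Final answer: n = 8.08 × 10^-11 rad/s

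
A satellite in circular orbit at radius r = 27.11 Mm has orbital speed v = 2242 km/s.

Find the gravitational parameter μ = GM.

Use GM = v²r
r = 27.11 Mm = 2.711 × 10^7 m
v = 2242 km/s = 2.242 × 10^6 m/s
v² = 5.02656 × 10^12 m²/s²
GM = v²r = 5.02656 × 10^12 × 2.711 × 10^7 = 1.3627 × 10^20 m³/s²
GM ≈ 1.363 × 10^20 m³/s²

Final answer: GM = 1.363 × 10^20 m³/s²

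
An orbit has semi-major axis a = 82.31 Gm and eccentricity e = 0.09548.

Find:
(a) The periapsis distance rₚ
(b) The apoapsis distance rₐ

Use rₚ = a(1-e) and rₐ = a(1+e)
a = 82.31 Gm = 8.231 × 10^10 m
e = 0.09548:  1 − e = 0.90452,  1 + e = 1.09548
(a) rₚ = a(1 − e) = 8.231 × 10^10 m × 0.90452 = 7.4451 × 10^10 m ≈ 74.45 Gm
(b) rₐ = a(1 + e) = 8.231 × 10^10 m × 1.09548 = 9.0169 × 10^10 m ≈ 90.17 Gm

Final answer:
(a) rₚ = 74.45 Gm
(b) rₐ = 90.17 Gm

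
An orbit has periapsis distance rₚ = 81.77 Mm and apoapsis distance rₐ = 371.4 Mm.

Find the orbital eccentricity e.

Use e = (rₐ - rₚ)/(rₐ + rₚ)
rₚ = 81.77 Mm = 8.177 × 10^7 m
rₐ = 371.4 Mm = 3.714 × 10^8 m
rₐ − rₚ = 2.8963 × 10^8 m
rₐ + rₚ = 4.5317 × 10^8 m
e = (rₐ − rₚ)/(rₐ + rₚ) = 0.63912

Final answer: e = 0.6391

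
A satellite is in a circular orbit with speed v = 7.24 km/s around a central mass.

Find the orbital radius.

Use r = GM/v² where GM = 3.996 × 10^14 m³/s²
v = 7.24 km/s = 7240 m/s
GM = 3.996 × 10^14 m³/s²
v² = 5.24176 × 10^7 m²/s²
r = GM/v² = (3.996 × 10^14) / (5.24176 × 10^7) = 7.62339 × 10^6 m ≈ 7.623 × 10^6 m

Final answer: 7.623 × 10^6 m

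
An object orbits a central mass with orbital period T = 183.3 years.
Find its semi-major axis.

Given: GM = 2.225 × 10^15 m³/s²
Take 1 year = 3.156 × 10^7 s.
T = 183.3 years = 5.78495 × 10^9 s
GM = 2.225 × 10^15 m³/s²
Kepler's third law: a³ = GM T² / (4π²)
T² = 3.34656 × 10^19 s²
a³ = (2.225 × 10^15) × (3.34656 × 10^19) / (4π²) = 1.88612 × 10^33 m³
a = (a³)^(1/3) = 1.23554 × 10^11 m ≈ 123.6 Gm

Final answer: 123.6 Gm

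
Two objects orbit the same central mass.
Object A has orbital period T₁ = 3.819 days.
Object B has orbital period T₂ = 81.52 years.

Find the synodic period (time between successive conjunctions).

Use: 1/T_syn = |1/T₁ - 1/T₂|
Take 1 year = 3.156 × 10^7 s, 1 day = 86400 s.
T₁ = 3.819 days = 329962 s
T₂ = 81.52 years = 2.57277 × 10^9 s
1/T₁ = 3.03066 × 10^-6 s⁻¹
1/T₂ = 3.88686 × 10^-10 s⁻¹
|1/T₁ − 1/T₂| = 3.03027 × 10^-6 s⁻¹
T_syn = 1 / |1/T₁ − 1/T₂| = 330004 s ≈ 3.819 days

Final answer: T_syn = 3.819 days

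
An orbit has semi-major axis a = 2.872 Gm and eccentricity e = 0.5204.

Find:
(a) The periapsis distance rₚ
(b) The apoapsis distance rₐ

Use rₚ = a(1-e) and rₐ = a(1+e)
a = 2.872 Gm = 2.872 × 10^9 m
e = 0.5204:  1 − e = 0.4796,  1 + e = 1.5204
(a) rₚ = a(1 − e) = 2.872 × 10^9 m × 0.4796 = 1.37741 × 10^9 m ≈ 1.377 Gm
(b) rₐ = a(1 + e) = 2.872 × 10^9 m × 1.5204 = 4.36659 × 10^9 m ≈ 4.367 Gm

Final answer:
(a) rₚ = 1.377 Gm
(b) rₐ = 4.367 Gm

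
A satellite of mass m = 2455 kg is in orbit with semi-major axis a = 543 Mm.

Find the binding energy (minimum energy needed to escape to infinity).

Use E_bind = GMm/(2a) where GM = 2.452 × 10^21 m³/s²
a = 543 Mm = 5.43 × 10^8 m
GM = 2.452 × 10^21 m³/s²
m = 2455 kg
GMm = 2.452 × 10^21 × 2455 = 6.01966 × 10^24 m³·kg/s²
2a = 1.086 × 10^9 m
E_bind = GMm/(2a) = 5.54297 × 10^15 J ≈ 5.543 PJ

Final answer: 5.543 PJ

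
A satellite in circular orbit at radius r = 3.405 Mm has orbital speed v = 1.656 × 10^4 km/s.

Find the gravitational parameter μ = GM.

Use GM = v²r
r = 3.405 Mm = 3.405 × 10^6 m
v = 1.656 × 10^4 km/s = 1.656 × 10^7 m/s
v² = 2.74234 × 10^14 m²/s²
GM = v²r = 2.74234 × 10^14 × 3.405 × 10^6 = 9.33765 × 10^20 m³/s²
GM ≈ 9.338 × 10^20 m³/s²

Final answer: GM = 9.338 × 10^20 m³/s²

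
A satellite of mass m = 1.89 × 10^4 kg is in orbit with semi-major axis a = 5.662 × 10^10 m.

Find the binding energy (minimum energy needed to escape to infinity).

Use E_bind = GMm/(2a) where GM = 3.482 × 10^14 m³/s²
a = 5.662 × 10^10 m
GM = 3.482 × 10^14 m³/s²
m = 1.89 × 10^4 kg
GMm = 3.482 × 10^14 × 18900 = 6.58098 × 10^18 m³·kg/s²
2a = 1.1324 × 10^11 m
E_bind = GMm/(2a) = 5.81153 × 10^7 J ≈ 58.12 MJ

Final answer: 58.12 MJ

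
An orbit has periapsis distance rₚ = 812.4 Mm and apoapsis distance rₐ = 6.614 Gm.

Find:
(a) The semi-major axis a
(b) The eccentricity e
rₚ = 812.4 Mm = 8.124 × 10^8 m
rₐ = 6.614 Gm = 6.614 × 10^9 m
(a) a = (rₚ + rₐ)/2 = 3.7132 × 10^9 m ≈ 3.713 Gm
(b) e = (rₐ − rₚ)/(rₐ + rₚ) = (5.8016 × 10^9) / (7.4264 × 10^9) = 0.781213

Final answer:
(a) a = 3.713 Gm
(b) e = 0.7812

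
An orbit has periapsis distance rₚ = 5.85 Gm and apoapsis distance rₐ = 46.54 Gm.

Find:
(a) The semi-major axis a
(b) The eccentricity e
rₚ = 5.85 Gm = 5.85 × 10^9 m
rₐ = 46.54 Gm = 4.654 × 10^10 m
(a) a = (rₚ + rₐ)/2 = 2.6195 × 10^10 m ≈ 26.2 Gm
(b) e = (rₐ − rₚ)/(rₐ + rₚ) = (4.069 × 10^10) / (5.239 × 10^10) = 0.776675

Final answer:
(a) a = 26.2 Gm
(b) e = 0.7767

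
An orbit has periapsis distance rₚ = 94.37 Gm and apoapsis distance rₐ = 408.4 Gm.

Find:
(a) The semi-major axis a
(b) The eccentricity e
rₚ = 94.37 Gm = 9.437 × 10^10 m
rₐ = 408.4 Gm = 4.084 × 10^11 m
(a) a = (rₚ + rₐ)/2 = 2.51385 × 10^11 m ≈ 251.4 Gm
(b) e = (rₐ − rₚ)/(rₐ + rₚ) = (3.1403 × 10^11) / (5.0277 × 10^11) = 0.6246

Final answer:
(a) a = 251.4 Gm
(b) e = 0.6246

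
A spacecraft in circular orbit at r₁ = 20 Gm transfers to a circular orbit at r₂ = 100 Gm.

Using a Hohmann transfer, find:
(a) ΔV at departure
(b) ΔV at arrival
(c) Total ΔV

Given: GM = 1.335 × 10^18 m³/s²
r₁ = 20 Gm = 2 × 10^10 m
r₂ = 100 Gm = 1 × 10^11 m
GM = 1.335 × 10^18 m³/s²
Transfer ellipse: a_t = (r₁ + r₂)/2 = 6 × 10^10 m
Circular speed at r₁: v₁ = √(GM/r₁) = 8170.07 m/s
Transfer speed at r₁ (periapsis): v₁ₜ = √(GM(2/r₁ − 1/a_t)) = 10547.5 m/s
(a) ΔV₁ = v₁ₜ − v₁ = 2377.44 m/s ≈ 2.377 km/s
Circular speed at r₂: v₂ = √(GM/r₂) = 3653.77 m/s
Transfer speed at r₂ (apoapsis): v₂ₜ = √(GM(2/r₂ − 1/a_t)) = 2109.5 m/s
(b) ΔV₂ = v₂ − v₂ₜ = 1544.26 m/s ≈ 1.544 km/s
(c) ΔV_total = ΔV₁ + ΔV₂ = 3921.71 m/s ≈ 3.922 km/s

Final answer:
(a) ΔV₁ = 2.377 km/s
(b) ΔV₂ = 1.544 km/s
(c) ΔV_total = 3.922 km/s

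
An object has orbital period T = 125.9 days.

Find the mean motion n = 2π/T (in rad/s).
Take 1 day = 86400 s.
T = 125.9 days = 1.08778 × 10^7 s
n = 2π / (1.08778 × 10^7 s) = 5.77618 × 10^-7 rad/s ≈ 5.776 × 10^-7 rad/s

Final answer: n = 5.776 × 10^-7 rad/s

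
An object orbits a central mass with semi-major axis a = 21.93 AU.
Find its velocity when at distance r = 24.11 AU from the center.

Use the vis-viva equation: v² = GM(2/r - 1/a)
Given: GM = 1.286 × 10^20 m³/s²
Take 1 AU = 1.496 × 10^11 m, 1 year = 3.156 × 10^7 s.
a = 21.93 AU = 3.28073 × 10^12 m
r = 24.11 AU = 3.60686 × 10^12 m
GM = 1.286 × 10^20 m³/s²
2/r − 1/a = 5.545 × 10^-13 − 3.0481 × 10^-13 = 2.49689 × 10^-13 m⁻¹
v² = GM (2/r − 1/a) = 3.211 × 10^7 m²/s²
v = 5666.57 m/s ≈ 1.195 AU/year

Final answer: 1.195 AU/year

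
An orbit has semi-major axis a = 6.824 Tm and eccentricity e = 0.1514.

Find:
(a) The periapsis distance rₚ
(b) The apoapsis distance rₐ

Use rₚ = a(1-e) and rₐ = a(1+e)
a = 6.824 Tm = 6.824 × 10^12 m
e = 0.1514:  1 − e = 0.8486,  1 + e = 1.1514
(a) rₚ = a(1 − e) = 6.824 × 10^12 m × 0.8486 = 5.79085 × 10^12 m ≈ 5.791 Tm
(b) rₐ = a(1 + e) = 6.824 × 10^12 m × 1.1514 = 7.85715 × 10^12 m ≈ 7.857 Tm

Final answer:
(a) rₚ = 5.791 Tm
(b) rₐ = 7.857 Tm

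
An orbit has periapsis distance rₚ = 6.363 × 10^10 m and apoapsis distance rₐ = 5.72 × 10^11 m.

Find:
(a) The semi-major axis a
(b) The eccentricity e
rₚ = 6.363 × 10^10 m
rₐ = 5.72 × 10^11 m
(a) a = (rₚ + rₐ)/2 = 3.17815 × 10^11 m ≈ 3.178 × 10^11 m
(b) e = (rₐ − rₚ)/(rₐ + rₚ) = (5.0837 × 10^11) / (6.3563 × 10^11) = 0.799789

Final answer:
(a) a = 3.178 × 10^11 m
(b) e = 0.7998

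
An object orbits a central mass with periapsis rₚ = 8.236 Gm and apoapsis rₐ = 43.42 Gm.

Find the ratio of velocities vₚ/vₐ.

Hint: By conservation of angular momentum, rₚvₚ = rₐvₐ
rₚ = 8.236 Gm = 8.236 × 10^9 m
rₐ = 43.42 Gm = 4.342 × 10^10 m
rₚvₚ = rₐvₐ  ⇒  vₚ/vₐ = rₐ/rₚ
vₚ/vₐ = (4.342 × 10^10) / (8.236 × 10^9) = 5.27198

Final answer: vₚ/vₐ = 5.272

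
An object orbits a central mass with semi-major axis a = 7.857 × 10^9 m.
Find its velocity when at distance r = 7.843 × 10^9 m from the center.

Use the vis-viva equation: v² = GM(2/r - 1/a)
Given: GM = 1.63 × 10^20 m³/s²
a = 7.857 × 10^9 m
r = 7.843 × 10^9 m
GM = 1.63 × 10^20 m³/s²
2/r − 1/a = 2.55004 × 10^-10 − 1.27275 × 10^-10 = 1.27729 × 10^-10 m⁻¹
v² = GM (2/r − 1/a) = 2.08199 × 10^10 m²/s²
v = 144291 m/s ≈ 144.3 km/s

Final answer: 144.3 km/s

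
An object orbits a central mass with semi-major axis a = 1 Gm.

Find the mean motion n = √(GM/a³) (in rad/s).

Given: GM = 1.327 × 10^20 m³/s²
a = 1 Gm = 1 × 10^9 m
GM = 1.327 × 10^20 m³/s²
a³ = 1 × 10^27 m³
GM/a³ = (1.327 × 10^20) / (1 × 10^27) = 1.327 × 10^-7 s⁻²
n = √(GM/a³) = 0.00036428 rad/s ≈ 0.0003643 rad/s

Final answer: n = 0.0003643 rad/s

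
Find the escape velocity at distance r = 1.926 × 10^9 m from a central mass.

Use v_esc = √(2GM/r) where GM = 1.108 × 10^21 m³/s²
r = 1.926 × 10^9 m
GM = 1.108 × 10^21 m³/s²
2GM/r = 2 × (1.108 × 10^21) / (1.926 × 10^9) = 1.15057 × 10^12 m²/s²
v_esc = √(2GM/r) = 1.07265 × 10^6 m/s ≈ 1073 km/s

Final answer: 1073 km/s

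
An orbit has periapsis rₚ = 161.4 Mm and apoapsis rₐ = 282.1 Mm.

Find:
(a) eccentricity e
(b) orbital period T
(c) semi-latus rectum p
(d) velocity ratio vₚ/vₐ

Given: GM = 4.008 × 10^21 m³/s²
rₚ = 161.4 Mm = 1.614 × 10^8 m
rₐ = 282.1 Mm = 2.821 × 10^8 m
GM = 4.008 × 10^21 m³/s²
a = (rₚ + rₐ)/2 = 2.2175 × 10^8 m
e = (rₐ − rₚ)/(rₐ + rₚ) = (1.207 × 10^8) / (4.435 × 10^8) = 0.272153
(a) e = 0.272153 ≈ 0.2722
(b) a³ = 1.09041 × 10^25 m³;  T = 2π √(a³/GM) = 2π × 52.1593 s = 327.726 s ≈ 5.462 minutes
(c) 1 − e² = 0.925933;  p = a(1 − e²) = 2.2175 × 10^8 × 0.925933 = 2.05326 × 10^8 m ≈ 205.3 Mm
(d) vₚ/vₐ = rₐ/rₚ (angular momentum) = (2.821 × 10^8) / (1.614 × 10^8) = 1.74783 ≈ 1.748

Final answer:
(a) eccentricity e = 0.2722
(b) orbital period T = 5.462 minutes
(c) semi-latus rectum p = 205.3 Mm
(d) velocity ratio vₚ/vₐ = 1.748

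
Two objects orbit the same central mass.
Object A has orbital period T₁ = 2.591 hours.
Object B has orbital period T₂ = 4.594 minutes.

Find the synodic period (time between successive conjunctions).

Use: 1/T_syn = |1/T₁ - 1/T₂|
T₁ = 2.591 hours = 9327.6 s
T₂ = 4.594 minutes = 275.64 s
1/T₁ = 0.000107209 s⁻¹
1/T₂ = 0.00362792 s⁻¹
|1/T₁ − 1/T₂| = 0.00352071 s⁻¹
T_syn = 1 / |1/T₁ − 1/T₂| = 284.033 s ≈ 4.734 minutes

Final answer: T_syn = 4.734 minutes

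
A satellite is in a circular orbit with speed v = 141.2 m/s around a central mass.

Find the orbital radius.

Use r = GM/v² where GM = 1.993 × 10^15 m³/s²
v = 141.2 m/s
GM = 1.993 × 10^15 m³/s²
v² = 19937.4 m²/s²
r = GM/v² = (1.993 × 10^15) / 19937.4 = 9.99627 × 10^10 m ≈ 99.96 Gm

Final answer: 99.96 Gm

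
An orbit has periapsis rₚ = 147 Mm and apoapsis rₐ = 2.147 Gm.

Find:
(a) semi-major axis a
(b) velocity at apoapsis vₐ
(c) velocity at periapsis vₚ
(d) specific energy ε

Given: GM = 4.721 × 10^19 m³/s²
rₚ = 147 Mm = 1.47 × 10^8 m
rₐ = 2.147 Gm = 2.147 × 10^9 m
GM = 4.721 × 10^19 m³/s²
a = (rₚ + rₐ)/2 = 1.147 × 10^9 m
e = (rₐ − rₚ)/(rₐ + rₚ) = (2 × 10^9) / (2.294 × 10^9) = 0.87184
(a) a = 1.147 × 10^9 m ≈ 1.147 Gm
(b) vₐ² = GM (2/rₐ − 1/a) = 4.721 × 10^19 × (9.31532 × 10^-10 − 8.7184 × 10^-10) = 2.8181 × 10^9 m²/s²;  vₐ = 53085.7 m/s ≈ 53.09 km/s
(c) vₚ² = GM (2/rₚ − 1/a) = 4.721 × 10^19 × (1.36054 × 10^-8 − 8.7184 × 10^-10) = 6.01153 × 10^11 m²/s²;  vₚ = 775341 m/s ≈ 775.3 km/s
(d) 2a = 2.294 × 10^9 m;  ε = −GM/(2a) = -2.05798 × 10^10 J/kg ≈ -20.58 GJ/kg

Final answer:
(a) semi-major axis a = 1.147 Gm
(b) velocity at apoapsis vₐ = 53.09 km/s
(c) velocity at periapsis vₚ = 775.3 km/s
(d) specific energy ε = -20.58 GJ/kg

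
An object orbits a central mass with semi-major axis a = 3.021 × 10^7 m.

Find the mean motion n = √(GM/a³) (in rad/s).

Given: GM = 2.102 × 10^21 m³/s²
a = 3.021 × 10^7 m
GM = 2.102 × 10^21 m³/s²
a³ = 2.7571 × 10^22 m³
GM/a³ = (2.102 × 10^21) / (2.7571 × 10^22) = 0.0762396 s⁻²
n = √(GM/a³) = 0.276115 rad/s ≈ 0.2761 rad/s

Final answer: n = 0.2761 rad/s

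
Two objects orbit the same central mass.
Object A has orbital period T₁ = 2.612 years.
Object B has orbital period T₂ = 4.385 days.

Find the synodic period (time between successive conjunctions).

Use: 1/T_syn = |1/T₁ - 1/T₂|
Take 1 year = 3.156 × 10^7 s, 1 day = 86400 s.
T₁ = 2.612 years = 8.24347 × 10^7 s
T₂ = 4.385 days = 378864 s
1/T₁ = 1.21308 × 10^-8 s⁻¹
1/T₂ = 2.63947 × 10^-6 s⁻¹
|1/T₁ − 1/T₂| = 2.62734 × 10^-6 s⁻¹
T_syn = 1 / |1/T₁ − 1/T₂| = 380613 s ≈ 4.405 days

Final answer: T_syn = 4.405 days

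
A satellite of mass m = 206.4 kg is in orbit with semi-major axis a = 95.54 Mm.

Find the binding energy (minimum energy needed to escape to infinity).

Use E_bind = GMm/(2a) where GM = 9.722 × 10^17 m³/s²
a = 95.54 Mm = 9.554 × 10^7 m
GM = 9.722 × 10^17 m³/s²
m = 206.4 kg
GMm = 9.722 × 10^17 × 206.4 = 2.00662 × 10^20 m³·kg/s²
2a = 1.9108 × 10^8 m
E_bind = GMm/(2a) = 1.05015 × 10^12 J ≈ 1.05 TJ

Final answer: 1.05 TJ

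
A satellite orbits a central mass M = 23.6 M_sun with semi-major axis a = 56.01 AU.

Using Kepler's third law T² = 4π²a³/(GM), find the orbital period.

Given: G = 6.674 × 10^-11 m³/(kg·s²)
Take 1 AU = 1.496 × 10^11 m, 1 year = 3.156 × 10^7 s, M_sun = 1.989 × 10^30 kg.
M = 23.6 M_sun = 4.69404 × 10^31 kg
GM = G × M = 6.674 × 10^-11 × 4.69404 × 10^31 = 3.1328 × 10^21 m³/s²
a = 56.01 AU = 8.3791 × 10^12 m
a³ = 5.8829 × 10^38 m³
T = 2π √(a³/GM) = 2π √((5.8829 × 10^38) / (3.1328 × 10^21)) = 2π × 4.3334 × 10^8 s
T = 2.72276 × 10^9 s ≈ 86.27 years

Final answer: 86.27 years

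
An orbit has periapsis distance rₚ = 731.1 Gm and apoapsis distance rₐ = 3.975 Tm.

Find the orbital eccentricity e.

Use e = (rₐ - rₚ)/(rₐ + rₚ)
rₚ = 731.1 Gm = 7.311 × 10^11 m
rₐ = 3.975 Tm = 3.975 × 10^12 m
rₐ − rₚ = 3.2439 × 10^12 m
rₐ + rₚ = 4.7061 × 10^12 m
e = (rₐ − rₚ)/(rₐ + rₚ) = 0.689297

Final answer: e = 0.6893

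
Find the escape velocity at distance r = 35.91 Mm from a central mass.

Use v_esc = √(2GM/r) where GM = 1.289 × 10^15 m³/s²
r = 35.91 Mm = 3.591 × 10^7 m
GM = 1.289 × 10^15 m³/s²
2GM/r = 2 × (1.289 × 10^15) / (3.591 × 10^7) = 7.17906 × 10^7 m²/s²
v_esc = √(2GM/r) = 8472.93 m/s ≈ 8.473 km/s

Final answer: 8.473 km/s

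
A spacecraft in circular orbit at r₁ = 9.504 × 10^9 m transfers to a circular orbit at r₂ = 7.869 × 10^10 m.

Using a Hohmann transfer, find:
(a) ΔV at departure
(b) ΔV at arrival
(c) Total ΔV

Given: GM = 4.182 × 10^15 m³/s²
r₁ = 9.504 × 10^9 m
r₂ = 7.869 × 10^10 m
GM = 4.182 × 10^15 m³/s²
Transfer ellipse: a_t = (r₁ + r₂)/2 = 4.4097 × 10^10 m
Circular speed at r₁: v₁ = √(GM/r₁) = 663.344 m/s
Transfer speed at r₁ (periapsis): v₁ₜ = √(GM(2/r₁ − 1/a_t)) = 886.123 m/s
(a) ΔV₁ = v₁ₜ − v₁ = 222.779 m/s ≈ 222.8 m/s
Circular speed at r₂: v₂ = √(GM/r₂) = 230.533 m/s
Transfer speed at r₂ (apoapsis): v₂ₜ = √(GM(2/r₂ − 1/a_t)) = 107.024 m/s
(b) ΔV₂ = v₂ − v₂ₜ = 123.509 m/s ≈ 123.5 m/s
(c) ΔV_total = ΔV₁ + ΔV₂ = 346.288 m/s ≈ 346.3 m/s

Final answer:
(a) ΔV₁ = 222.8 m/s
(b) ΔV₂ = 123.5 m/s
(c) ΔV_total = 346.3 m/s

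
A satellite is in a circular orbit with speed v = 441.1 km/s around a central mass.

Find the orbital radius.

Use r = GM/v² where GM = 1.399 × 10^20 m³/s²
v = 441.1 km/s = 441100 m/s
GM = 1.399 × 10^20 m³/s²
v² = 1.94569 × 10^11 m²/s²
r = GM/v² = (1.399 × 10^20) / (1.94569 × 10^11) = 7.19024 × 10^8 m ≈ 719 Mm

Final answer: 719 Mm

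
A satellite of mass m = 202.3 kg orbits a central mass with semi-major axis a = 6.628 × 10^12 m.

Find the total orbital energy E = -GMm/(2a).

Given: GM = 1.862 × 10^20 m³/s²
a = 6.628 × 10^12 m
GM = 1.862 × 10^20 m³/s²
2a = 1.3256 × 10^13 m
GMm = 1.862 × 10^20 × 202.3 = 3.76683 × 10^22 m³·kg/s²
E = −GMm/(2a) = -2.8416 × 10^9 J ≈ -2.842 GJ

Final answer: -2.842 GJ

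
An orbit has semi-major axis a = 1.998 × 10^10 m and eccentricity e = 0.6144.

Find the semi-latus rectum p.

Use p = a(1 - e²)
a = 1.998 × 10^10 m
e = 0.6144,  e² = 0.377487,  1 − e² = 0.622513
p = a(1 − e²) = 1.998 × 10^10 m × 0.622513 = 1.24378 × 10^10 m ≈ 1.244 × 10^10 m

Final answer: p = 1.244 × 10^10 m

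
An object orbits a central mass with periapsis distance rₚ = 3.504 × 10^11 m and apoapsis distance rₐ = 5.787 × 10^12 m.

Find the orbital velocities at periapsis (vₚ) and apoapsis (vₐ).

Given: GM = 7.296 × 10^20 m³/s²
rₚ = 3.504 × 10^11 m
rₐ = 5.787 × 10^12 m
GM = 7.296 × 10^20 m³/s²
a = (rₚ + rₐ)/2 = 3.0687 × 10^12 m
Vis-viva: v² = GM (2/r − 1/a)
vₚ² = 7.296 × 10^20 × (5.70776 × 10^-12 − 3.25871 × 10^-13) = 3.92663 × 10^9 m²/s²
vₚ = 62662.8 m/s ≈ 62.66 km/s
vₐ² = 7.296 × 10^20 × (3.45602 × 10^-13 − 3.25871 × 10^-13) = 1.4396 × 10^7 m²/s²
vₐ = 3794.2 m/s ≈ 3.794 km/s

Final answer: vₚ = 62.66 km/s, vₐ = 3.794 km/s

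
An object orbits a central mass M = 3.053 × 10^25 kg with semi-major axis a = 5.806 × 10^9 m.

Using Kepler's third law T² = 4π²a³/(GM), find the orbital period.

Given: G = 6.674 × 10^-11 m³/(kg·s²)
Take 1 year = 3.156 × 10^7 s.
M = 3.053 × 10^25 kg
GM = G × M = 6.674 × 10^-11 × 3.053 × 10^25 = 2.03757 × 10^15 m³/s²
a = 5.806 × 10^9 m
a³ = 1.95718 × 10^29 m³
T = 2π √(a³/GM) = 2π √((1.95718 × 10^29) / (2.03757 × 10^15)) = 2π × 9.80074 × 10^6 s
T = 6.15799 × 10^7 s ≈ 1.951 years

Final answer: 1.951 years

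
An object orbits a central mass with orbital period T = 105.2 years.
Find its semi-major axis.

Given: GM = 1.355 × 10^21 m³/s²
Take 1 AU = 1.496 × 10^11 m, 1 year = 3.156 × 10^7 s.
T = 105.2 years = 3.32011 × 10^9 s
GM = 1.355 × 10^21 m³/s²
Kepler's third law: a³ = GM T² / (4π²)
T² = 1.10231 × 10^19 s²
a³ = (1.355 × 10^21) × (1.10231 × 10^19) / (4π²) = 3.78342 × 10^38 m³
a = (a³)^(1/3) = 7.23261 × 10^12 m ≈ 48.35 AU

Final answer: 48.35 AU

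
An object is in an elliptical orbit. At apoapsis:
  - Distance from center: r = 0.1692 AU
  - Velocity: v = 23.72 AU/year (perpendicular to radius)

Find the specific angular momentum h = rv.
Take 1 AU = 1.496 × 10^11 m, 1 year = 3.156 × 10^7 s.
r = 0.1692 AU = 2.53123 × 10^10 m
v = 23.72 AU/year = 112437 m/s
h = rv = 2.53123 × 10^10 × 112437 = 2.84604 × 10^15 m²/s ≈ 2.846 × 10^15 m²/s

Final answer: h = 2.846 × 10^15 m²/s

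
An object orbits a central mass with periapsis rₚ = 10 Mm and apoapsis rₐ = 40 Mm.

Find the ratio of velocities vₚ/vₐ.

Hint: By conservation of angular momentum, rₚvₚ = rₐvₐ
rₚ = 10 Mm = 1 × 10^7 m
rₐ = 40 Mm = 4 × 10^7 m
rₚvₚ = rₐvₐ  ⇒  vₚ/vₐ = rₐ/rₚ
vₚ/vₐ = (4 × 10^7) / (1 × 10^7) = 4

Final answer: vₚ/vₐ = 4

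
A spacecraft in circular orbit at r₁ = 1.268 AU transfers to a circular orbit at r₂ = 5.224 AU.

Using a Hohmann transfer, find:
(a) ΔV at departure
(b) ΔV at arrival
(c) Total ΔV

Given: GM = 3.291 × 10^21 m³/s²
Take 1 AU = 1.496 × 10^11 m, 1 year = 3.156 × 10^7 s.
r₁ = 1.268 AU = 1.89693 × 10^11 m
r₂ = 5.224 AU = 7.8151 × 10^11 m
GM = 3.291 × 10^21 m³/s²
Transfer ellipse: a_t = (r₁ + r₂)/2 = 4.85602 × 10^11 m
Circular speed at r₁: v₁ = √(GM/r₁) = 131716 m/s
Transfer speed at r₁ (periapsis): v₁ₜ = √(GM(2/r₁ − 1/a_t)) = 167096 m/s
(a) ΔV₁ = v₁ₜ − v₁ = 35379.9 m/s ≈ 7.464 AU/year
Circular speed at r₂: v₂ = √(GM/r₂) = 64892.8 m/s
Transfer speed at r₂ (apoapsis): v₂ₜ = √(GM(2/r₂ − 1/a_t)) = 40558.5 m/s
(b) ΔV₂ = v₂ − v₂ₜ = 24334.3 m/s ≈ 5.134 AU/year
(c) ΔV_total = ΔV₁ + ΔV₂ = 59714.2 m/s ≈ 12.6 AU/year

Final answer:
(a) ΔV₁ = 7.464 AU/year
(b) ΔV₂ = 5.134 AU/year
(c) ΔV_total = 12.6 AU/year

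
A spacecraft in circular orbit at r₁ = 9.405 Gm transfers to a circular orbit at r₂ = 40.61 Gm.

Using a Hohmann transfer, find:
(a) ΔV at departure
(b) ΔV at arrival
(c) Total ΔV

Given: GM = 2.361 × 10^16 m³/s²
r₁ = 9.405 Gm = 9.405 × 10^9 m
r₂ = 40.61 Gm = 4.061 × 10^10 m
GM = 2.361 × 10^16 m³/s²
Transfer ellipse: a_t = (r₁ + r₂)/2 = 2.50075 × 10^10 m
Circular speed at r₁: v₁ = √(GM/r₁) = 1584.41 m/s
Transfer speed at r₁ (periapsis): v₁ₜ = √(GM(2/r₁ − 1/a_t)) = 2019.06 m/s
(a) ΔV₁ = v₁ₜ − v₁ = 434.65 m/s ≈ 434.6 m/s
Circular speed at r₂: v₂ = √(GM/r₂) = 762.485 m/s
Transfer speed at r₂ (apoapsis): v₂ₜ = √(GM(2/r₂ − 1/a_t)) = 467.601 m/s
(b) ΔV₂ = v₂ − v₂ₜ = 294.884 m/s ≈ 294.9 m/s
(c) ΔV_total = ΔV₁ + ΔV₂ = 729.534 m/s ≈ 729.5 m/s

Final answer:
(a) ΔV₁ = 434.6 m/s
(b) ΔV₂ = 294.9 m/s
(c) ΔV_total = 729.5 m/s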